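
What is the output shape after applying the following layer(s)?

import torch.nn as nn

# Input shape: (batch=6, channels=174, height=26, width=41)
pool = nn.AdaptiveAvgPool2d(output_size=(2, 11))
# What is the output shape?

Input shape: (6, 174, 26, 41)
Output shape: (6, 174, 2, 11)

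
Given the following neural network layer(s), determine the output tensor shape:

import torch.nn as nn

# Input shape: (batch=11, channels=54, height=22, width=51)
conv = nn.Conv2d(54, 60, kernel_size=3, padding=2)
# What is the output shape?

Input shape: (11, 54, 22, 51)
Output shape: (11, 60, 24, 53)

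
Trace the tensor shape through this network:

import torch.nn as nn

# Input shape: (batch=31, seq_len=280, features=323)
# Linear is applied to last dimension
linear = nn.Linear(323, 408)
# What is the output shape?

Input shape: (31, 280, 323)
Output shape: (31, 280, 408)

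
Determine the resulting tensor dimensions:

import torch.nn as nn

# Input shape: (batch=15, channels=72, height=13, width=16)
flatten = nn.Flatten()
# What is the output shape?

Input shape: (15, 72, 13, 16)
Output shape: (15, 14976)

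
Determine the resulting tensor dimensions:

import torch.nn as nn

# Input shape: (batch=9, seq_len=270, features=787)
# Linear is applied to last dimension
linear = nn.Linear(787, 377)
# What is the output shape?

Input shape: (9, 270, 787)
Output shape: (9, 270, 377)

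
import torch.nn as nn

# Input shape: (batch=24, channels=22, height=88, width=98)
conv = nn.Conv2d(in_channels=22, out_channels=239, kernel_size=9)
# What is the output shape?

Input shape: (24, 22, 88, 98)
Output shape: (24, 239, 80, 90)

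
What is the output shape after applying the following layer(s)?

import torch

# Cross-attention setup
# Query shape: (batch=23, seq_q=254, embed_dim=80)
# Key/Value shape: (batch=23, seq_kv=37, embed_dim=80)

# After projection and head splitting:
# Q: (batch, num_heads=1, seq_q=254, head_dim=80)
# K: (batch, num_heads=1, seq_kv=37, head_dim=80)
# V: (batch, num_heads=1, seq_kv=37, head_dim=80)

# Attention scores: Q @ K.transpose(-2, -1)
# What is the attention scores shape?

Input shape: (23, 254, 80)
Output shape: (23, 1, 254, 37)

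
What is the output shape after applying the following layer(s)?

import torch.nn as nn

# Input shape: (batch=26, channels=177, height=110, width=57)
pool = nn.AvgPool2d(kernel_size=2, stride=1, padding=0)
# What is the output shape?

Input shape: (26, 177, 110, 57)
Output shape: (26, 177, 109, 56)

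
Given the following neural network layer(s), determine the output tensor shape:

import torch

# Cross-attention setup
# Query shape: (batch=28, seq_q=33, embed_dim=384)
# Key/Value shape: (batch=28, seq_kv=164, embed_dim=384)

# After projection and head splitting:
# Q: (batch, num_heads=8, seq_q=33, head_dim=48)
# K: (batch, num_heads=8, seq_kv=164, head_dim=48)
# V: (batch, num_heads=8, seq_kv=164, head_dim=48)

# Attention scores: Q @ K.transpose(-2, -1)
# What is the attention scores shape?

Input shape: (28, 33, 384)
Output shape: (28, 8, 33, 164)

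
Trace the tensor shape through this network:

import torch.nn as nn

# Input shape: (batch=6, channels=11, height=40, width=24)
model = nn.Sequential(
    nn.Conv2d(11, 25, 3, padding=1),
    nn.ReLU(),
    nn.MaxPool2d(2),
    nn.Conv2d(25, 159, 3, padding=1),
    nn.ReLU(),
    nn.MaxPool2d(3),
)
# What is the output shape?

Input shape: (6, 11, 40, 24)
  -> after first Conv2d: (6, 25, 40, 24)
  -> after first MaxPool2d: (6, 25, 20, 12)
  -> after second Conv2d: (6, 159, 20, 12)
Output shape: (6, 159, 6, 4)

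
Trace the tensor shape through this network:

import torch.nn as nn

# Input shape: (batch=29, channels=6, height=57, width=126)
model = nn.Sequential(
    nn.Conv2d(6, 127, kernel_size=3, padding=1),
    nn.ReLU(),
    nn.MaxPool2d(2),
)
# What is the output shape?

Input shape: (29, 6, 57, 126)
  -> after Conv2d: (29, 127, 57, 126)
  -> after ReLU: (29, 127, 57, 126)
Output shape: (29, 127, 28, 63)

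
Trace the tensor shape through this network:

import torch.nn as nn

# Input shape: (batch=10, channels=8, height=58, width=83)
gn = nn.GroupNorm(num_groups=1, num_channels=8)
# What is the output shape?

Input shape: (10, 8, 58, 83)
Output shape: (10, 8, 58, 83)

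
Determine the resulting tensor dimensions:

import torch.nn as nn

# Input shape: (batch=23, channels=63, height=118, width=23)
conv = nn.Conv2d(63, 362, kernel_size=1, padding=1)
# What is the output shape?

Input shape: (23, 63, 118, 23)
Output shape: (23, 362, 120, 25)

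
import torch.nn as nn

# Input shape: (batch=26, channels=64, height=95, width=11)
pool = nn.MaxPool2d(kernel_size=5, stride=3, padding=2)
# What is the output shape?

Input shape: (26, 64, 95, 11)
Output shape: (26, 64, 32, 4)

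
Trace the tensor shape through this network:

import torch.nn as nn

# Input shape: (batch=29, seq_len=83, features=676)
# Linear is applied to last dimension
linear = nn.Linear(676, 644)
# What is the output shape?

Input shape: (29, 83, 676)
Output shape: (29, 83, 644)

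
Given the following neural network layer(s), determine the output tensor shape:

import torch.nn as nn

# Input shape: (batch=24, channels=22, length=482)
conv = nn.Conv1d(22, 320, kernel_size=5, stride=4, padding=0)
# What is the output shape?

Input shape: (24, 22, 482)
Output shape: (24, 320, 120)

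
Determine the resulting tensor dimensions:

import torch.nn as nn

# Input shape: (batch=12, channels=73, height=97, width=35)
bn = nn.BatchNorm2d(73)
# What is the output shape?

Input shape: (12, 73, 97, 35)
Output shape: (12, 73, 97, 35)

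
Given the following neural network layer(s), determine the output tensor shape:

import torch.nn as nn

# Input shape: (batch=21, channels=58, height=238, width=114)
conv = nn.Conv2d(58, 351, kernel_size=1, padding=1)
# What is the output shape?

Input shape: (21, 58, 238, 114)
Output shape: (21, 351, 240, 116)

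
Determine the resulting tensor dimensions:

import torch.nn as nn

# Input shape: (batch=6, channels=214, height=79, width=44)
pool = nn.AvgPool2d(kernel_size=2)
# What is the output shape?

Input shape: (6, 214, 79, 44)
Output shape: (6, 214, 39, 22)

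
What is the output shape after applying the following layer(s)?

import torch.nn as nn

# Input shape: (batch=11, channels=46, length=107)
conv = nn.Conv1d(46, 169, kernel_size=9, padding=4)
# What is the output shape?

Input shape: (11, 46, 107)
Output shape: (11, 169, 107)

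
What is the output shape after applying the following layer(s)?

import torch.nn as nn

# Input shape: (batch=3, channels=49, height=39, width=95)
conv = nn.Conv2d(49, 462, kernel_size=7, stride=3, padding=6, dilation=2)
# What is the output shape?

Input shape: (3, 49, 39, 95)
Output shape: (3, 462, 13, 32)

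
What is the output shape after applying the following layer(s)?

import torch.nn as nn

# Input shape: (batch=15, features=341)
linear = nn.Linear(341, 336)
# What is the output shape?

Input shape: (15, 341)
Output shape: (15, 336)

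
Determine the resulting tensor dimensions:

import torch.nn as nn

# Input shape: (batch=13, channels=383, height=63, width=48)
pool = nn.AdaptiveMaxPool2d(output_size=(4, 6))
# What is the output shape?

Input shape: (13, 383, 63, 48)
Output shape: (13, 383, 4, 6)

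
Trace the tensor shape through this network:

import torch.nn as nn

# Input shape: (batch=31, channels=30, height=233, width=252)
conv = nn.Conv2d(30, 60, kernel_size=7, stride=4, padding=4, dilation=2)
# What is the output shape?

Input shape: (31, 30, 233, 252)
Output shape: (31, 60, 58, 62)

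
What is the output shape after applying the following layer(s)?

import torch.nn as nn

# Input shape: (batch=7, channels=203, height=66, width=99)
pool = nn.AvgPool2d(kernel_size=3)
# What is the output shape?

Input shape: (7, 203, 66, 99)
Output shape: (7, 203, 22, 33)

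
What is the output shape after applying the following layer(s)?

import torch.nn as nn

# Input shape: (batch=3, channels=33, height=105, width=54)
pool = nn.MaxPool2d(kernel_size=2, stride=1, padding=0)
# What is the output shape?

Input shape: (3, 33, 105, 54)
Output shape: (3, 33, 104, 53)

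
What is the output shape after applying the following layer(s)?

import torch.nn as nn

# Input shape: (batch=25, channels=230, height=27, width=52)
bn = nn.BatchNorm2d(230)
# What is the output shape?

Input shape: (25, 230, 27, 52)
Output shape: (25, 230, 27, 52)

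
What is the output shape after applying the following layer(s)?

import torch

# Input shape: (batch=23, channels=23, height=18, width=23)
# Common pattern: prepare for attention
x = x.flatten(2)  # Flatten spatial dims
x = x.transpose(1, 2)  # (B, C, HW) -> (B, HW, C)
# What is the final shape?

Input shape: (23, 23, 18, 23)
  -> after flatten(2): (23, 23, 414)
Output shape: (23, 414, 23)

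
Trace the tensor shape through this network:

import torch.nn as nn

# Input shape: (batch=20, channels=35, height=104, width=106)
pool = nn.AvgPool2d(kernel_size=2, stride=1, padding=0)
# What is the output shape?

Input shape: (20, 35, 104, 106)
Output shape: (20, 35, 103, 105)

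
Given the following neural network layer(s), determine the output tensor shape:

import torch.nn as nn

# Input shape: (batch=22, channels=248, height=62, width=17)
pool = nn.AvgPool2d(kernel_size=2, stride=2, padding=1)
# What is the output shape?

Input shape: (22, 248, 62, 17)
Output shape: (22, 248, 32, 9)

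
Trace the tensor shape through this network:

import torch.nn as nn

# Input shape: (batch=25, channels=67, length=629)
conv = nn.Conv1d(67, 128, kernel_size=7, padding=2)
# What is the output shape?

Input shape: (25, 67, 629)
Output shape: (25, 128, 627)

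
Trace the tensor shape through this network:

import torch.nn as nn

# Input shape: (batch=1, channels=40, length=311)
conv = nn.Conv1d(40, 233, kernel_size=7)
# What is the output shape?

Input shape: (1, 40, 311)
Output shape: (1, 233, 305)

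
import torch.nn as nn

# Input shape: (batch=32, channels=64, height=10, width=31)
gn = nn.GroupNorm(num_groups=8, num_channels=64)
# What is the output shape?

Input shape: (32, 64, 10, 31)
Output shape: (32, 64, 10, 31)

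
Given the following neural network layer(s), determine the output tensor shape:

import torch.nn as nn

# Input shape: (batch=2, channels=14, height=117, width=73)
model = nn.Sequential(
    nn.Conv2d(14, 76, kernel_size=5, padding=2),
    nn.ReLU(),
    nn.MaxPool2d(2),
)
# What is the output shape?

Input shape: (2, 14, 117, 73)
  -> after Conv2d: (2, 76, 117, 73)
  -> after ReLU: (2, 76, 117, 73)
Output shape: (2, 76, 58, 36)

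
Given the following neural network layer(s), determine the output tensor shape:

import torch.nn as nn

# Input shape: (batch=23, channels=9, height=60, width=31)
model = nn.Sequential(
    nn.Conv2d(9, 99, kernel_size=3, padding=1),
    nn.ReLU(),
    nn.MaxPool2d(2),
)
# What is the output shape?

Input shape: (23, 9, 60, 31)
  -> after Conv2d: (23, 99, 60, 31)
  -> after ReLU: (23, 99, 60, 31)
Output shape: (23, 99, 30, 15)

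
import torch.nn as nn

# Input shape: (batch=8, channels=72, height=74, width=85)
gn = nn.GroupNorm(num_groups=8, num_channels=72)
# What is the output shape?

Input shape: (8, 72, 74, 85)
Output shape: (8, 72, 74, 85)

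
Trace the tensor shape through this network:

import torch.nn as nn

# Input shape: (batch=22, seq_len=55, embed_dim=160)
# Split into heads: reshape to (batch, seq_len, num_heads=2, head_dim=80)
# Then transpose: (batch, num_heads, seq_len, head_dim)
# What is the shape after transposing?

Input shape: (22, 55, 160)
  -> after reshape: (22, 55, 2, 80)
Output shape: (22, 2, 55, 80)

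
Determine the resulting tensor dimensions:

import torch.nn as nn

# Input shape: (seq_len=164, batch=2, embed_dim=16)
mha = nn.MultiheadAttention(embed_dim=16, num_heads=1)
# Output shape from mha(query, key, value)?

Input shape: (164, 2, 16)
Output shape: (164, 2, 16)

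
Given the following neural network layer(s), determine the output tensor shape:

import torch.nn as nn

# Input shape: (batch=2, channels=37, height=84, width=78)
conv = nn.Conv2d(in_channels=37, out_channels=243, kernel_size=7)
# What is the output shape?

Input shape: (2, 37, 84, 78)
Output shape: (2, 243, 78, 72)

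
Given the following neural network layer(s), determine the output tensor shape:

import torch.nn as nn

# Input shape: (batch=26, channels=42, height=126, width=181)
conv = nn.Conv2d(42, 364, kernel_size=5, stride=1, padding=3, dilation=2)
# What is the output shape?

Input shape: (26, 42, 126, 181)
Output shape: (26, 364, 124, 179)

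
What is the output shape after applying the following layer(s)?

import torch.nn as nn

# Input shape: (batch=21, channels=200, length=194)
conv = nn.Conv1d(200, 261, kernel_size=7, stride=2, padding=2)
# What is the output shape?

Input shape: (21, 200, 194)
Output shape: (21, 261, 96)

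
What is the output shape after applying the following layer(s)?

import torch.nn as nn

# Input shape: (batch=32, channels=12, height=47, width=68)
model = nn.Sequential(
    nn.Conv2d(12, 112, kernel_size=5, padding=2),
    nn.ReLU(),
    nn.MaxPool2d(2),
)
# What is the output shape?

Input shape: (32, 12, 47, 68)
  -> after Conv2d: (32, 112, 47, 68)
  -> after ReLU: (32, 112, 47, 68)
Output shape: (32, 112, 23, 34)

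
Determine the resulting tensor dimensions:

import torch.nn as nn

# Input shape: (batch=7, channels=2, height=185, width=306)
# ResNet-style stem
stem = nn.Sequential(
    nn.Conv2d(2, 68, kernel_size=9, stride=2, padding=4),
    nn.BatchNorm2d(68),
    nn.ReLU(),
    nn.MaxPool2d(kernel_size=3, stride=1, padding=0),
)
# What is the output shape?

Input shape: (7, 2, 185, 306)
  -> after Conv2d 9x9 stride=2: (7, 68, 93, 153)
Output shape: (7, 68, 91, 151)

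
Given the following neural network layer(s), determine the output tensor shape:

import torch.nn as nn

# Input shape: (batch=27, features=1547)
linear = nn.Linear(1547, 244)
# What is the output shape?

Input shape: (27, 1547)
Output shape: (27, 244)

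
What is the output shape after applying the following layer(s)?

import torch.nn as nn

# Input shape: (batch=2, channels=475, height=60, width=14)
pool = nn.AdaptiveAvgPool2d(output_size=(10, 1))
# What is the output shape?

Input shape: (2, 475, 60, 14)
Output shape: (2, 475, 10, 1)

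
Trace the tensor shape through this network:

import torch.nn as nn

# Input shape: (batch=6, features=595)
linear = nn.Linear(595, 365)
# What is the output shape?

Input shape: (6, 595)
Output shape: (6, 365)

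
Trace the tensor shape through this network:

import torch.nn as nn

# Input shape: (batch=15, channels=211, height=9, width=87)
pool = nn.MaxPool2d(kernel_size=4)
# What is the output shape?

Input shape: (15, 211, 9, 87)
Output shape: (15, 211, 2, 21)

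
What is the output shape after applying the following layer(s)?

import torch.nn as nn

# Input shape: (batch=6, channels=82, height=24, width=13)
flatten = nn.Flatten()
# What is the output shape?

Input shape: (6, 82, 24, 13)
Output shape: (6, 25584)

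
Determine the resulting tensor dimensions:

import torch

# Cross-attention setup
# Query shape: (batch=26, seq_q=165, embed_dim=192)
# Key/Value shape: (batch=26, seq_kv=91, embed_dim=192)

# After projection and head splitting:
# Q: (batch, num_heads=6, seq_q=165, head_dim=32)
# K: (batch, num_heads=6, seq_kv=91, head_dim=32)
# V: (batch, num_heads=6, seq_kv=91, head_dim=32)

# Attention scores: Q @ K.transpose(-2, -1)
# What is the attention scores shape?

Input shape: (26, 165, 192)
Output shape: (26, 6, 165, 91)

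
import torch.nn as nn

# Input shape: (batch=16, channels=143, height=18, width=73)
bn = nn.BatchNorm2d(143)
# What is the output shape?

Input shape: (16, 143, 18, 73)
Output shape: (16, 143, 18, 73)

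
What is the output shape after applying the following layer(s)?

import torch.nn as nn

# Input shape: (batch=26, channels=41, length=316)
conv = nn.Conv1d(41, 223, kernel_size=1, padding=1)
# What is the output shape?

Input shape: (26, 41, 316)
Output shape: (26, 223, 318)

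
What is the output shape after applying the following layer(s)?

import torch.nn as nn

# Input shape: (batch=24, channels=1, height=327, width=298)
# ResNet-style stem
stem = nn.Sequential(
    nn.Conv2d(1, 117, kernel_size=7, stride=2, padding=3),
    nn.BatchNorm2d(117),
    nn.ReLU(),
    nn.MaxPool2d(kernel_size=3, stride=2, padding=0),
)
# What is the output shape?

Input shape: (24, 1, 327, 298)
  -> after Conv2d 7x7 stride=2: (24, 117, 164, 149)
Output shape: (24, 117, 81, 74)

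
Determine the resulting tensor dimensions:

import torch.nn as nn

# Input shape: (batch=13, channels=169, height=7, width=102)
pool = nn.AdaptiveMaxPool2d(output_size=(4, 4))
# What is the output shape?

Input shape: (13, 169, 7, 102)
Output shape: (13, 169, 4, 4)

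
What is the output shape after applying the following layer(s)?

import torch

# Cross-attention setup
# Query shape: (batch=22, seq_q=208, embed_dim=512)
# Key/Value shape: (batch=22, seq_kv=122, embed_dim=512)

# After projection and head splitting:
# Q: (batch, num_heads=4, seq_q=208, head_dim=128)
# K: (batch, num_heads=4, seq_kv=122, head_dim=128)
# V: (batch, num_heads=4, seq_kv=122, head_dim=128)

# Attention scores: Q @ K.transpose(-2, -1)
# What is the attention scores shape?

Input shape: (22, 208, 512)
Output shape: (22, 4, 208, 122)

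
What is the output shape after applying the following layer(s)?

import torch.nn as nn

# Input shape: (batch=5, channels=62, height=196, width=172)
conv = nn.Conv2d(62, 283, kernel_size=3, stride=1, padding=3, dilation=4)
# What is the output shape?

Input shape: (5, 62, 196, 172)
Output shape: (5, 283, 194, 170)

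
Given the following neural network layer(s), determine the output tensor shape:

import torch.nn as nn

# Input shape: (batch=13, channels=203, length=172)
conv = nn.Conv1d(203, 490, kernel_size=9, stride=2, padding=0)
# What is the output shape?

Input shape: (13, 203, 172)
Output shape: (13, 490, 82)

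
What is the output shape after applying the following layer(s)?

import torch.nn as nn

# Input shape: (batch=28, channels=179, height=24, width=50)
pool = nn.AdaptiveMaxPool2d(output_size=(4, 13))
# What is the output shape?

Input shape: (28, 179, 24, 50)
Output shape: (28, 179, 4, 13)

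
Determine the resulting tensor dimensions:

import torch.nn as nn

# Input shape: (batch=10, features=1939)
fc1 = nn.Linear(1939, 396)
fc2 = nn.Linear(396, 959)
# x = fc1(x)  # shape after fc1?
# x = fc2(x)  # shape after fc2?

Input shape: (10, 1939)
  -> after fc1: (10, 396)
Output shape: (10, 959)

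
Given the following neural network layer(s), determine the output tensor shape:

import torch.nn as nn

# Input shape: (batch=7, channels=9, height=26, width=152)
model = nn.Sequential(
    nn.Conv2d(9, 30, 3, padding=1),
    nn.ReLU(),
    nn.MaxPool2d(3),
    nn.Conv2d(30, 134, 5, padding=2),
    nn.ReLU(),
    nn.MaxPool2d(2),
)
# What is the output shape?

Input shape: (7, 9, 26, 152)
  -> after first Conv2d: (7, 30, 26, 152)
  -> after first MaxPool2d: (7, 30, 8, 50)
  -> after second Conv2d: (7, 134, 8, 50)
Output shape: (7, 134, 4, 25)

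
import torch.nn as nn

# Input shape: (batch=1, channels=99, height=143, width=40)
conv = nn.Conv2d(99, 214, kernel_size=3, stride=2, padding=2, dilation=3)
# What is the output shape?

Input shape: (1, 99, 143, 40)
Output shape: (1, 214, 71, 19)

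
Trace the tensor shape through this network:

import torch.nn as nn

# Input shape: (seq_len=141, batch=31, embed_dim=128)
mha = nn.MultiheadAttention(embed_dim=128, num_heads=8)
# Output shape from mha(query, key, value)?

Input shape: (141, 31, 128)
Output shape: (141, 31, 128)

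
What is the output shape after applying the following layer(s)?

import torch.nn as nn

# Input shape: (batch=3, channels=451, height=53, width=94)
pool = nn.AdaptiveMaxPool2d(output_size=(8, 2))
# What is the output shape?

Input shape: (3, 451, 53, 94)
Output shape: (3, 451, 8, 2)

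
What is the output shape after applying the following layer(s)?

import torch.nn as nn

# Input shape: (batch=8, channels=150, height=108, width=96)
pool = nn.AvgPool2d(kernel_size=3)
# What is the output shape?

Input shape: (8, 150, 108, 96)
Output shape: (8, 150, 36, 32)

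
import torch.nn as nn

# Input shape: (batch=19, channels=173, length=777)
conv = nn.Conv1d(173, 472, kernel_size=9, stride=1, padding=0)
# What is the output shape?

Input shape: (19, 173, 777)
Output shape: (19, 472, 769)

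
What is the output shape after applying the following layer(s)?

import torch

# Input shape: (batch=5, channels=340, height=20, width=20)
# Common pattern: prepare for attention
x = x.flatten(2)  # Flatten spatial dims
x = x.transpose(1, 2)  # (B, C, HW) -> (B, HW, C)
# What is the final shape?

Input shape: (5, 340, 20, 20)
  -> after flatten(2): (5, 340, 400)
Output shape: (5, 400, 340)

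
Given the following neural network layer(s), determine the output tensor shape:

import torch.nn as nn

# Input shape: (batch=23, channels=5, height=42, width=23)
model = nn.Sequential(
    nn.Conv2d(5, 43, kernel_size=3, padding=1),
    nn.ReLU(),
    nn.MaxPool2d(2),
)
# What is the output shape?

Input shape: (23, 5, 42, 23)
  -> after Conv2d: (23, 43, 42, 23)
  -> after ReLU: (23, 43, 42, 23)
Output shape: (23, 43, 21, 11)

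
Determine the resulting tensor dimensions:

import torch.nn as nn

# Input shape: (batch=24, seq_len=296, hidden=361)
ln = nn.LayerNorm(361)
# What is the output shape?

Input shape: (24, 296, 361)
Output shape: (24, 296, 361)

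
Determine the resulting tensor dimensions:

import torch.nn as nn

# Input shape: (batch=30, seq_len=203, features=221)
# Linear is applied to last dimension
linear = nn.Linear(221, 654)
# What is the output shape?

Input shape: (30, 203, 221)
Output shape: (30, 203, 654)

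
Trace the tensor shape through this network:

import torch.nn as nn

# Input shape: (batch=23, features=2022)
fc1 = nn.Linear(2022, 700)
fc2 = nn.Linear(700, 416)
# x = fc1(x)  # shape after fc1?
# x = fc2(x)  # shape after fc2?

Input shape: (23, 2022)
  -> after fc1: (23, 700)
Output shape: (23, 416)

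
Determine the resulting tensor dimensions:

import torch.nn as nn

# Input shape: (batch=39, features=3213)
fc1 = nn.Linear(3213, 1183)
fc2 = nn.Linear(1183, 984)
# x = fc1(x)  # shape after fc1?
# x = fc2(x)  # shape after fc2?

Input shape: (39, 3213)
  -> after fc1: (39, 1183)
Output shape: (39, 984)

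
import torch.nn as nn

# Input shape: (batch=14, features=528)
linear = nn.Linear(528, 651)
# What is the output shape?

Input shape: (14, 528)
Output shape: (14, 651)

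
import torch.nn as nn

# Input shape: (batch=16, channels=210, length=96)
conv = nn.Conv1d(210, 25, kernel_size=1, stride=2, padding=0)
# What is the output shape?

Input shape: (16, 210, 96)
Output shape: (16, 25, 48)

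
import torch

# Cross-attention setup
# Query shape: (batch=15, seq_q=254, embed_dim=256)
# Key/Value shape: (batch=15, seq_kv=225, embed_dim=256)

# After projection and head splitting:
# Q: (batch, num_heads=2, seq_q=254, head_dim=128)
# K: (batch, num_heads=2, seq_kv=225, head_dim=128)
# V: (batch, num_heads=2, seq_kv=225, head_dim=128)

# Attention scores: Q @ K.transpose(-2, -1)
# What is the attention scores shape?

Input shape: (15, 254, 256)
Output shape: (15, 2, 254, 225)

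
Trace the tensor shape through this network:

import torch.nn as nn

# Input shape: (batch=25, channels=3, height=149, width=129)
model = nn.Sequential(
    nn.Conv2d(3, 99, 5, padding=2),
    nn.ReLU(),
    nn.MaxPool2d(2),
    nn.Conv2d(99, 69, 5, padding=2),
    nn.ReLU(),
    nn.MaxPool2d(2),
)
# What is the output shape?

Input shape: (25, 3, 149, 129)
  -> after first Conv2d: (25, 99, 149, 129)
  -> after first MaxPool2d: (25, 99, 74, 64)
  -> after second Conv2d: (25, 69, 74, 64)
Output shape: (25, 69, 37, 32)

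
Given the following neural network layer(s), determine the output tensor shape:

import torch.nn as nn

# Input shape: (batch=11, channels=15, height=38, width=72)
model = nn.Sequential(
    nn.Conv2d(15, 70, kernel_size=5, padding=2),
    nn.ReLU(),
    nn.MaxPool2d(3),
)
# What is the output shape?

Input shape: (11, 15, 38, 72)
  -> after Conv2d: (11, 70, 38, 72)
  -> after ReLU: (11, 70, 38, 72)
Output shape: (11, 70, 12, 24)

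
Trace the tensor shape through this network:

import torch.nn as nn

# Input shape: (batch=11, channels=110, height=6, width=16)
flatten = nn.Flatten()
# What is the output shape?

Input shape: (11, 110, 6, 16)
Output shape: (11, 10560)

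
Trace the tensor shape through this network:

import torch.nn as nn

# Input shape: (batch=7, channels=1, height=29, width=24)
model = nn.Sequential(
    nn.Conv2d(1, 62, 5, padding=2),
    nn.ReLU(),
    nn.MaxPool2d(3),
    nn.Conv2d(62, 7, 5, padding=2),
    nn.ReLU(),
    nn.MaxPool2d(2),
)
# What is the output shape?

Input shape: (7, 1, 29, 24)
  -> after first Conv2d: (7, 62, 29, 24)
  -> after first MaxPool2d: (7, 62, 9, 8)
  -> after second Conv2d: (7, 7, 9, 8)
Output shape: (7, 7, 4, 4)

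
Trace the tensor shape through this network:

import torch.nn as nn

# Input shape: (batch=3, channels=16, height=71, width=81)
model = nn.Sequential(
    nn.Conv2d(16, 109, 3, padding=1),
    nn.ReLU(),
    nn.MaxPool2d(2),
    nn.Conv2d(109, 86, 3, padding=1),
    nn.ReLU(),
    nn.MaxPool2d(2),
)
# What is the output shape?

Input shape: (3, 16, 71, 81)
  -> after first Conv2d: (3, 109, 71, 81)
  -> after first MaxPool2d: (3, 109, 35, 40)
  -> after second Conv2d: (3, 86, 35, 40)
Output shape: (3, 86, 17, 20)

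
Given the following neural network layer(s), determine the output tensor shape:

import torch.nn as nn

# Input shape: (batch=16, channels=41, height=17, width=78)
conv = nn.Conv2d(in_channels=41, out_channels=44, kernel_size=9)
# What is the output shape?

Input shape: (16, 41, 17, 78)
Output shape: (16, 44, 9, 70)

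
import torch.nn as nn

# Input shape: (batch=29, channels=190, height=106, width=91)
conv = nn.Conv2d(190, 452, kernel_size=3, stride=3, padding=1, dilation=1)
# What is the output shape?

Input shape: (29, 190, 106, 91)
Output shape: (29, 452, 36, 31)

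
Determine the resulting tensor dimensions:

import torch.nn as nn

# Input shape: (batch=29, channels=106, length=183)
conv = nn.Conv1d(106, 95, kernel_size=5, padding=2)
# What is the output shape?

Input shape: (29, 106, 183)
Output shape: (29, 95, 183)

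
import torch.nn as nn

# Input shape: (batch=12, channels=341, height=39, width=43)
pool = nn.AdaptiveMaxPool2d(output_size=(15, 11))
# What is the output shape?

Input shape: (12, 341, 39, 43)
Output shape: (12, 341, 15, 11)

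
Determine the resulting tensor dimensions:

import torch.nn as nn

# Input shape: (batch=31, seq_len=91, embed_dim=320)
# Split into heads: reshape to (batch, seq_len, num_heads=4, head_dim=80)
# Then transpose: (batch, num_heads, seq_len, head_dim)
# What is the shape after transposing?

Input shape: (31, 91, 320)
  -> after reshape: (31, 91, 4, 80)
Output shape: (31, 4, 91, 80)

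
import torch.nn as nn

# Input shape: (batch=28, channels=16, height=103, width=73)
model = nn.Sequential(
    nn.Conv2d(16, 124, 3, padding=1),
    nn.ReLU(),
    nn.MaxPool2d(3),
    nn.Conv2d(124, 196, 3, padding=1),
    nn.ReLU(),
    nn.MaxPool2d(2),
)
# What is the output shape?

Input shape: (28, 16, 103, 73)
  -> after first Conv2d: (28, 124, 103, 73)
  -> after first MaxPool2d: (28, 124, 34, 24)
  -> after second Conv2d: (28, 196, 34, 24)
Output shape: (28, 196, 17, 12)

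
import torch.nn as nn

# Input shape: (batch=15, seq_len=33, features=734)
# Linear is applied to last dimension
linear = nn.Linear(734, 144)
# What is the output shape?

Input shape: (15, 33, 734)
Output shape: (15, 33, 144)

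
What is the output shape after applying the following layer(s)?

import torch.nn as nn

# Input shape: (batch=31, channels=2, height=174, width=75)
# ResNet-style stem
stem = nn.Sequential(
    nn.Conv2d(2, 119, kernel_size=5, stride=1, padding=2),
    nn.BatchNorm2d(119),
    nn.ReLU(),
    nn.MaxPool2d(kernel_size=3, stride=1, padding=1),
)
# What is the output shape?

Input shape: (31, 2, 174, 75)
  -> after Conv2d 5x5 stride=1: (31, 119, 174, 75)
Output shape: (31, 119, 174, 75)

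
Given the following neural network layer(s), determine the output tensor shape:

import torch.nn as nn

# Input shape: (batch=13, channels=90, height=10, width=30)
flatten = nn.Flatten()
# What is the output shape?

Input shape: (13, 90, 10, 30)
Output shape: (13, 27000)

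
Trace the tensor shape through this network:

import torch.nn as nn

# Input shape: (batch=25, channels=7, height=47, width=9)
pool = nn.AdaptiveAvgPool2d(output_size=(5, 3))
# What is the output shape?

Input shape: (25, 7, 47, 9)
Output shape: (25, 7, 5, 3)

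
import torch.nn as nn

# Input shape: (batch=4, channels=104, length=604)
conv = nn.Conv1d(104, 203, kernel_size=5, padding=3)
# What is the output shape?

Input shape: (4, 104, 604)
Output shape: (4, 203, 606)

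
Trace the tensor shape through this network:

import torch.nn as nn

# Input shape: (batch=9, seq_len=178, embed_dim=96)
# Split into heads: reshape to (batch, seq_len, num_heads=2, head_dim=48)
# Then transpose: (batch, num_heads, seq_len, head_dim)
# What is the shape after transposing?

Input shape: (9, 178, 96)
  -> after reshape: (9, 178, 2, 48)
Output shape: (9, 2, 178, 48)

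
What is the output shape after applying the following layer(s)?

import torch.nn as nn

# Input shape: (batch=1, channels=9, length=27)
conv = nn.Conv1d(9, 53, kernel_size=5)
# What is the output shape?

Input shape: (1, 9, 27)
Output shape: (1, 53, 23)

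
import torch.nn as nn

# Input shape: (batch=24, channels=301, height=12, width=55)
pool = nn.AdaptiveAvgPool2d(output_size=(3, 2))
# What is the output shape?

Input shape: (24, 301, 12, 55)
Output shape: (24, 301, 3, 2)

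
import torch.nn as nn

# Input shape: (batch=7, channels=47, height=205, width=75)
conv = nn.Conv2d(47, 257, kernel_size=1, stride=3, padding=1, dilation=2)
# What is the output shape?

Input shape: (7, 47, 205, 75)
Output shape: (7, 257, 69, 26)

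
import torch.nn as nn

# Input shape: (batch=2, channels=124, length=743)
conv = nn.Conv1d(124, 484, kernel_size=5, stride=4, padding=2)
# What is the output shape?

Input shape: (2, 124, 743)
Output shape: (2, 484, 186)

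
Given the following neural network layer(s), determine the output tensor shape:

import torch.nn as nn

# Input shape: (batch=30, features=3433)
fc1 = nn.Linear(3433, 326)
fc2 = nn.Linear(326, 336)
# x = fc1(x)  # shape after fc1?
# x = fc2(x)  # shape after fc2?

Input shape: (30, 3433)
  -> after fc1: (30, 326)
Output shape: (30, 336)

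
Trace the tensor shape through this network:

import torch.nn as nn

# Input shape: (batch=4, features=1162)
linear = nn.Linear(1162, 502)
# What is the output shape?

Input shape: (4, 1162)
Output shape: (4, 502)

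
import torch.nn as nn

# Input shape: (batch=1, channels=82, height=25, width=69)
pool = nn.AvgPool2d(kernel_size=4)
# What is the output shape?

Input shape: (1, 82, 25, 69)
Output shape: (1, 82, 6, 17)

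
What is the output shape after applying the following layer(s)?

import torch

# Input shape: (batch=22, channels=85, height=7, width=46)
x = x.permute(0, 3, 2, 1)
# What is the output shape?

Input shape: (22, 85, 7, 46)
Output shape: (22, 46, 7, 85)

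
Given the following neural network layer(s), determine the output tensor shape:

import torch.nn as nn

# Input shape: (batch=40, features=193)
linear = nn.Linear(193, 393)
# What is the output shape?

Input shape: (40, 193)
Output shape: (40, 393)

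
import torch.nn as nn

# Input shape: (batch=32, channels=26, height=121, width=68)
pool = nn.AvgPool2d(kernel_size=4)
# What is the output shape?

Input shape: (32, 26, 121, 68)
Output shape: (32, 26, 30, 17)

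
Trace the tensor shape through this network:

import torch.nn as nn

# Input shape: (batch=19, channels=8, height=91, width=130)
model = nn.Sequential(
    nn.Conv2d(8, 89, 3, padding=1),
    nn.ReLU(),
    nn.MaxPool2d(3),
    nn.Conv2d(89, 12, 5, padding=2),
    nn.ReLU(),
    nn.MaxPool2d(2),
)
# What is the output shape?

Input shape: (19, 8, 91, 130)
  -> after first Conv2d: (19, 89, 91, 130)
  -> after first MaxPool2d: (19, 89, 30, 43)
  -> after second Conv2d: (19, 12, 30, 43)
Output shape: (19, 12, 15, 21)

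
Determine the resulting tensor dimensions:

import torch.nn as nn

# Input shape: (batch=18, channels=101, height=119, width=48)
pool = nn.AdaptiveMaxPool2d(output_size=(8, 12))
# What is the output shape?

Input shape: (18, 101, 119, 48)
Output shape: (18, 101, 8, 12)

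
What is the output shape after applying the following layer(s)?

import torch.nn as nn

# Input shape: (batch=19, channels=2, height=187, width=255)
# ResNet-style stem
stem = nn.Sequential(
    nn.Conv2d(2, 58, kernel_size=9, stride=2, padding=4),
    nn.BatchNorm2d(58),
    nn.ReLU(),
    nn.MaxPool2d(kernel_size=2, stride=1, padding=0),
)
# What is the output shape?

Input shape: (19, 2, 187, 255)
  -> after Conv2d 9x9 stride=2: (19, 58, 94, 128)
Output shape: (19, 58, 93, 127)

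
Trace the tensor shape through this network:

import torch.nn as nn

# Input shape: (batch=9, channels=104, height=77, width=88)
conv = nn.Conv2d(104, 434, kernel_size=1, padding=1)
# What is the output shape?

Input shape: (9, 104, 77, 88)
Output shape: (9, 434, 79, 90)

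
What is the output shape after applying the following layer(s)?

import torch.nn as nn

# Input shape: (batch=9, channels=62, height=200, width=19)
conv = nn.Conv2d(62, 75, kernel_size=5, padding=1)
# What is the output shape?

Input shape: (9, 62, 200, 19)
Output shape: (9, 75, 198, 17)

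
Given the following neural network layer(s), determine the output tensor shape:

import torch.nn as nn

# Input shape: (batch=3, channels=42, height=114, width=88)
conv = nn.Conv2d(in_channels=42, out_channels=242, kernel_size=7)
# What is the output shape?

Input shape: (3, 42, 114, 88)
Output shape: (3, 242, 108, 82)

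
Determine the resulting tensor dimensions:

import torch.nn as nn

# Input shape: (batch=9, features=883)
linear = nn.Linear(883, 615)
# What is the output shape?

Input shape: (9, 883)
Output shape: (9, 615)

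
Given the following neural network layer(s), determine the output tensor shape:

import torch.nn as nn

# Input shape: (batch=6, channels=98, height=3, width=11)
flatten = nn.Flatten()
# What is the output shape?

Input shape: (6, 98, 3, 11)
Output shape: (6, 3234)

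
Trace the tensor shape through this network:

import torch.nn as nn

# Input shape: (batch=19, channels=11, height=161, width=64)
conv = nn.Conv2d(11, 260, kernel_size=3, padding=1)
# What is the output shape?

Input shape: (19, 11, 161, 64)
Output shape: (19, 260, 161, 64)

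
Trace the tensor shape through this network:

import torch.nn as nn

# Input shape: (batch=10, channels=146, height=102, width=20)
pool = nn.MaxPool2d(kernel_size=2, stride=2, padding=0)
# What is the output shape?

Input shape: (10, 146, 102, 20)
Output shape: (10, 146, 51, 10)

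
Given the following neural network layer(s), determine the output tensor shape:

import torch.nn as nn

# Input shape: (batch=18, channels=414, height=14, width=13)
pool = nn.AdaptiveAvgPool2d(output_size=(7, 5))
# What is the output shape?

Input shape: (18, 414, 14, 13)
Output shape: (18, 414, 7, 5)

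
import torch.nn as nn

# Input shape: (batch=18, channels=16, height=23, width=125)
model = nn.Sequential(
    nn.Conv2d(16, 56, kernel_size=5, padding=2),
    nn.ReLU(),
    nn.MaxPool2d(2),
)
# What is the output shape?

Input shape: (18, 16, 23, 125)
  -> after Conv2d: (18, 56, 23, 125)
  -> after ReLU: (18, 56, 23, 125)
Output shape: (18, 56, 11, 62)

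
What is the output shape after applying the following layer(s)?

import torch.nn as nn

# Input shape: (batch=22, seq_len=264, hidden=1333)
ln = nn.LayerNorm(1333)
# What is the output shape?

Input shape: (22, 264, 1333)
Output shape: (22, 264, 1333)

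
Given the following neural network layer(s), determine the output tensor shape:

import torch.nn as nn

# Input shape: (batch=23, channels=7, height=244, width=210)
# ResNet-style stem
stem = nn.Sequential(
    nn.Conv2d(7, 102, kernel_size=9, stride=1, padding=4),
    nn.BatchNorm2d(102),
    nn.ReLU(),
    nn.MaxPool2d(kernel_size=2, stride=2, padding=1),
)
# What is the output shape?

Input shape: (23, 7, 244, 210)
  -> after Conv2d 9x9 stride=1: (23, 102, 244, 210)
Output shape: (23, 102, 123, 106)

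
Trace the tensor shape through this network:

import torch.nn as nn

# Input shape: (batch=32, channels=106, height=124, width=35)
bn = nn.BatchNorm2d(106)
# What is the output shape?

Input shape: (32, 106, 124, 35)
Output shape: (32, 106, 124, 35)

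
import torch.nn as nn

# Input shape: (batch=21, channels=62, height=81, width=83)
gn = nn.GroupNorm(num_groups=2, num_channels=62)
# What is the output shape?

Input shape: (21, 62, 81, 83)
Output shape: (21, 62, 81, 83)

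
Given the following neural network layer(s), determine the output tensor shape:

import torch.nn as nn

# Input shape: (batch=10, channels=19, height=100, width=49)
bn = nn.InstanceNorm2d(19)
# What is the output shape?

Input shape: (10, 19, 100, 49)
Output shape: (10, 19, 100, 49)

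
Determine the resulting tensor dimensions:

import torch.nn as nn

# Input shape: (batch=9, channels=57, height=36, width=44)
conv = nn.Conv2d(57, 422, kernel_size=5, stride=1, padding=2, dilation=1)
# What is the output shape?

Input shape: (9, 57, 36, 44)
Output shape: (9, 422, 36, 44)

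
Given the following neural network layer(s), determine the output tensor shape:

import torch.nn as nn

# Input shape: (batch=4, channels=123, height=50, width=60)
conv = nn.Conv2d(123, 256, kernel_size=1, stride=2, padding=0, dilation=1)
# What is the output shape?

Input shape: (4, 123, 50, 60)
Output shape: (4, 256, 25, 30)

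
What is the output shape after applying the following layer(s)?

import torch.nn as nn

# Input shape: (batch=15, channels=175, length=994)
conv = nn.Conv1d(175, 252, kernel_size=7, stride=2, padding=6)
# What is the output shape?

Input shape: (15, 175, 994)
Output shape: (15, 252, 500)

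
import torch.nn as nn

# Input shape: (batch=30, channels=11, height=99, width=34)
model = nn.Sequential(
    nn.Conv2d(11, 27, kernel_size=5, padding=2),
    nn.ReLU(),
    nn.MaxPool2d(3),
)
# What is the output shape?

Input shape: (30, 11, 99, 34)
  -> after Conv2d: (30, 27, 99, 34)
  -> after ReLU: (30, 27, 99, 34)
Output shape: (30, 27, 33, 11)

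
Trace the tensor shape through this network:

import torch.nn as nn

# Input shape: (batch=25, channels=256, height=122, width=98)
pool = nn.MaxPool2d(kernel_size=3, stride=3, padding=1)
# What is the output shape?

Input shape: (25, 256, 122, 98)
Output shape: (25, 256, 41, 33)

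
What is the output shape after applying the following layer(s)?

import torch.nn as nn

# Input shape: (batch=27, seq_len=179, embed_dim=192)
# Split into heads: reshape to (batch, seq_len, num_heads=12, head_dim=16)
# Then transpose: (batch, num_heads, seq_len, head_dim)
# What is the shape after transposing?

Input shape: (27, 179, 192)
  -> after reshape: (27, 179, 12, 16)
Output shape: (27, 12, 179, 16)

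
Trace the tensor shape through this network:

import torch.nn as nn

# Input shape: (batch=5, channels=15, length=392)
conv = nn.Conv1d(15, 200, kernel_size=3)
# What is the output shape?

Input shape: (5, 15, 392)
Output shape: (5, 200, 390)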